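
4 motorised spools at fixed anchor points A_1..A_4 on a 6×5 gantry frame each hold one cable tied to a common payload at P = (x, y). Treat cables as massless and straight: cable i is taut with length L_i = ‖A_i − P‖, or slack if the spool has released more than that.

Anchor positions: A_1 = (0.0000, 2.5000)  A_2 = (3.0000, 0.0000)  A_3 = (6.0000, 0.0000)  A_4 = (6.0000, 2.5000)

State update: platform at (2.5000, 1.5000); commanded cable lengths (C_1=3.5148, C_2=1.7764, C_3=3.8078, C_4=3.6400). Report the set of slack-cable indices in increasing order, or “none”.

1, 2

cable 1: √((-2.5000)²+(1.0000)²)=2.6926, C_1=3.5148: slack
cable 2: √((0.5000)²+(-1.5000)²)=1.5811, C_2=1.7764: slack
cable 3: √((3.5000)²+(-1.5000)²)=3.8079, C_3=3.8078: taut
cable 4: √((3.5000)²+(1.0000)²)=3.6401, C_4=3.6400: taut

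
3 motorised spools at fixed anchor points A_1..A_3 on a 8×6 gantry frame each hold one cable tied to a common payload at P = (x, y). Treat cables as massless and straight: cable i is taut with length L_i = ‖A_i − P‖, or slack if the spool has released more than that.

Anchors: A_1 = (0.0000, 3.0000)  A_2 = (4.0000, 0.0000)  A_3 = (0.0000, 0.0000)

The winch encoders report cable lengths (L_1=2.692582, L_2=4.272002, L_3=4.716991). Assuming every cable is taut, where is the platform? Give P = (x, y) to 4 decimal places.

each cable: (A_i−P)·(A_i−P) = L_i²; let k_i = ‖A_i‖²−L_i²
k_1 = 0.0000+9.0000−7.2500 = 1.7500
row 1: -8.0000x + 6.0000y = 4.0000  (k_2=-2.2500)
row 2: 0.0000x + 6.0000y = 24.0000  (k_3=-22.2500)
Cramer on rows 1–2 → x = 2.5000, y = 4.0000

(2.5000, 4.0000)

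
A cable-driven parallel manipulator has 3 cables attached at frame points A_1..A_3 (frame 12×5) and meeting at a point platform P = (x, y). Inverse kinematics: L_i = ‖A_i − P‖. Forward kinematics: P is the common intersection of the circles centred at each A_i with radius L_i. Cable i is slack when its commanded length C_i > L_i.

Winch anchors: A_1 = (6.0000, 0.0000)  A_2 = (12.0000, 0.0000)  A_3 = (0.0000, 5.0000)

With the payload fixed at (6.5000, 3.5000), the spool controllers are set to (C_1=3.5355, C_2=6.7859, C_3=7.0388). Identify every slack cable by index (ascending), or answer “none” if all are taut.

cable 1: L_1 = ‖A_1−P‖ = 3.5355;  C_1 = 3.5355 → taut
cable 2: L_2 = ‖A_2−P‖ = 6.5192;  C_2 = 6.7859 → slack
cable 3: L_3 = ‖A_3−P‖ = 6.6708;  C_3 = 7.0388 → slack

2, 3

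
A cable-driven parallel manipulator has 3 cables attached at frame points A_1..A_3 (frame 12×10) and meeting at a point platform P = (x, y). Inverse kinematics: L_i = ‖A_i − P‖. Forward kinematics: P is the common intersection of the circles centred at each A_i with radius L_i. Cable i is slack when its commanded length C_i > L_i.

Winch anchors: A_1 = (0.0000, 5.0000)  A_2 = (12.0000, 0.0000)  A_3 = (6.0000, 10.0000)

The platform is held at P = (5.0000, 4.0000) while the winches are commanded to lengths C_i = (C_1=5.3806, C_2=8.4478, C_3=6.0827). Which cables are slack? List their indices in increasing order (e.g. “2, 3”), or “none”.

1, 2

cable 1: L_1 = ‖A_1−P‖ = 5.0990;  C_1 = 5.3806 → slack
cable 2: L_2 = ‖A_2−P‖ = 8.0623;  C_2 = 8.4478 → slack
cable 3: L_3 = ‖A_3−P‖ = 6.0828;  C_3 = 6.0827 → taut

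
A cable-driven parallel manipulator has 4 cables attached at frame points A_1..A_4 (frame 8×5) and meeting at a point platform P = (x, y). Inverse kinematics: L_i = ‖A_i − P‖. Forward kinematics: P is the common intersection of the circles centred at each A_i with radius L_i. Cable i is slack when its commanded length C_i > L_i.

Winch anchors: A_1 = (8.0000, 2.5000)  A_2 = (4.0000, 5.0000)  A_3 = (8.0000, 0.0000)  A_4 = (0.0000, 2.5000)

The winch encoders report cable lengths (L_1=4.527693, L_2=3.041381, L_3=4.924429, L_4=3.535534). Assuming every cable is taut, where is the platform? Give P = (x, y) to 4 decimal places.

(3.5000, 2.0000)

circle eqns → linear via eq_j − eq_1; set c_j = A_j·A_j − L_j²
c_1 = 64.0000+6.2500−20.5000 = 49.7500
8.0000·x − 5.0000·y = c_1−c_2 = 18.0000
0.0000·x + 5.0000·y = c_1−c_3 = 10.0000
16.0000·x + 0.0000·y = c_1−c_4 = 56.0000
solve first two rows → x=3.5000, y=2.0000
check cable 4: ‖A_4−P‖² = 12.5000 ≈ L_4² = 12.5000 ✓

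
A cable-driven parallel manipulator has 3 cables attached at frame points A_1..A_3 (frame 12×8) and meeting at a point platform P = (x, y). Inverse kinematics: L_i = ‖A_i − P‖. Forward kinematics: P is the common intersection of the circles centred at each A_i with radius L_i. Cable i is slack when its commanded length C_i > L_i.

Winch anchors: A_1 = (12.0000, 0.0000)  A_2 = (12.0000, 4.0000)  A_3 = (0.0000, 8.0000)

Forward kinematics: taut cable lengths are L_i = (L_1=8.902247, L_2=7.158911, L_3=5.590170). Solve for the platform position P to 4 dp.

(5.0000, 5.5000)

expand ‖A_i−P‖²=L_i² and subtract eq 1 (c_i ≔ ‖A_i‖²−L_i²)
c_1 = 144.0000+0.0000−79.2500 = 64.7500
eq1−eq2 → [0.0000  -8.0000]·P = -44.0000
eq1−eq3 → [24.0000  -16.0000]·P = 32.0000
2×2 solve → P = (5.0000, 5.5000)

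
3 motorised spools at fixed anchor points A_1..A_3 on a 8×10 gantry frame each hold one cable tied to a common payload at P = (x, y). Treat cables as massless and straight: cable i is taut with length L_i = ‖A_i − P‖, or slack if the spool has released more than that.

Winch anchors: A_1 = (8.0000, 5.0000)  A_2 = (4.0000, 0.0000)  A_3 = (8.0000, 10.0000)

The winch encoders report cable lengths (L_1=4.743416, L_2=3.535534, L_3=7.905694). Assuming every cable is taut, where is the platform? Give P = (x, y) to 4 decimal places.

circle eqns → linear via eq_j − eq_1; set k_j = A_j·A_j − L_j²
k_1 = 64.0000+25.0000−22.5000 = 66.5000
8.0000·x + 10.0000·y = k_1−k_2 = 63.0000
0.0000·x − 10.0000·y = k_1−k_3 = -35.0000
solve first two rows → x=3.5000, y=3.5000

(3.5000, 3.5000)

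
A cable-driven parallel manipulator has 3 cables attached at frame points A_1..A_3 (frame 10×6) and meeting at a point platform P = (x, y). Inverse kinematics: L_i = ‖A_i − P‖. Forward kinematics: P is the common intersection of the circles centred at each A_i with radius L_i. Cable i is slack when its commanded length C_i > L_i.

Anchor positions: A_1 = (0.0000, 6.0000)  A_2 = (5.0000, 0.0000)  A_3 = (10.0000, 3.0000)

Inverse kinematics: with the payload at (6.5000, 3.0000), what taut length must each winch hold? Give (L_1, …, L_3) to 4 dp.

L_1: Δ = A_1−P = (-6.5000, 3.0000) → ‖Δ‖ = √51.2500 = 7.1589
L_2: Δ = A_2−P = (-1.5000, -3.0000) → ‖Δ‖ = √11.2500 = 3.3541
L_3: Δ = A_3−P = (3.5000, 0.0000) → ‖Δ‖ = √12.2500 = 3.5000

(7.1589, 3.3541, 3.5000)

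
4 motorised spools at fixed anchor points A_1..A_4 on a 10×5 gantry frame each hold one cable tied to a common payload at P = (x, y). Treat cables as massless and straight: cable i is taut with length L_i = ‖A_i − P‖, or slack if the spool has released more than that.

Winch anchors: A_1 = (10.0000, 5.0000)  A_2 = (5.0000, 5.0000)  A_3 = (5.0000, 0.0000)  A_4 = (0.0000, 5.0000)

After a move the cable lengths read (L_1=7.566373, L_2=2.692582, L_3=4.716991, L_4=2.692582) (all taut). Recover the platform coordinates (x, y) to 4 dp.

(2.5000, 4.0000)

circle eqns → linear via eq_j − eq_1; set c_j = A_j·A_j − L_j²
c_1 = 100.0000+25.0000−57.2500 = 67.7500
10.0000·x + 0.0000·y = c_1−c_2 = 25.0000
10.0000·x + 10.0000·y = c_1−c_3 = 65.0000
20.0000·x + 0.0000·y = c_1−c_4 = 50.0000
solve first two rows → x=2.5000, y=4.0000
check cable 4: ‖A_4−P‖² = 7.2500 ≈ L_4² = 7.2500 ✓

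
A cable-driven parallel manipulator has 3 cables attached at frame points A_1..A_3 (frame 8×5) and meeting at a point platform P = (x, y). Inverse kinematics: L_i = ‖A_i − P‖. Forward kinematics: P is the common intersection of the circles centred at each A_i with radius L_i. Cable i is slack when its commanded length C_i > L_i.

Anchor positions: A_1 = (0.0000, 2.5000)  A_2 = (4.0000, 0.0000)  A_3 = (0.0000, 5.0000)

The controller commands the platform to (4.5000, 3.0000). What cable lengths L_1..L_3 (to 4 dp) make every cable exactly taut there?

(4.5277, 3.0414, 4.9244)

cable 1: Δx=-4.5000, Δy=-0.5000; L_1 = √(Δx²+Δy²) = 4.5277
cable 2: Δx=-0.5000, Δy=-3.0000; L_2 = √(Δx²+Δy²) = 3.0414
cable 3: Δx=-4.5000, Δy=2.0000; L_3 = √(Δx²+Δy²) = 4.9244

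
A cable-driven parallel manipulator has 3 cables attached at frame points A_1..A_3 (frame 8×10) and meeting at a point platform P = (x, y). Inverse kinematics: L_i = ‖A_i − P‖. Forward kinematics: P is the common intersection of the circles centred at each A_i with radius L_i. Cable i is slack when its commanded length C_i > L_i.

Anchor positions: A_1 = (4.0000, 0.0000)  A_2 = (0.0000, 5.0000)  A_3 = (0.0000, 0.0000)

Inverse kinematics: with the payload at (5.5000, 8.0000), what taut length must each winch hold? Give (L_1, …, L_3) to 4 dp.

cable 1: Δx=-1.5000, Δy=-8.0000; L_1 = √(Δx²+Δy²) = 8.1394
cable 2: Δx=-5.5000, Δy=-3.0000; L_2 = √(Δx²+Δy²) = 6.2650
cable 3: Δx=-5.5000, Δy=-8.0000; L_3 = √(Δx²+Δy²) = 9.7082

(8.1394, 6.2650, 9.7082)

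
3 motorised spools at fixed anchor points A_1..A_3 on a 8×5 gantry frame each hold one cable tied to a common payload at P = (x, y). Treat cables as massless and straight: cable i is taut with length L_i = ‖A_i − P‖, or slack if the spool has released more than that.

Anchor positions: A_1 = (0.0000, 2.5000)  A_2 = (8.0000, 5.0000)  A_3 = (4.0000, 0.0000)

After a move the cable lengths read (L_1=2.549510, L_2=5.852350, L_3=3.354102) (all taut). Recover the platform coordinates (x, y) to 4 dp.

each cable: (A_i−P)·(A_i−P) = L_i²; let k_i = ‖A_i‖²−L_i²
k_1 = 0.0000+6.2500−6.5000 = -0.2500
row 1: -16.0000x − 5.0000y = -55.0000  (k_2=54.7500)
row 2: -8.0000x + 5.0000y = -5.0000  (k_3=4.7500)
Cramer on rows 1–2 → x = 2.5000, y = 3.0000

(2.5000, 3.0000)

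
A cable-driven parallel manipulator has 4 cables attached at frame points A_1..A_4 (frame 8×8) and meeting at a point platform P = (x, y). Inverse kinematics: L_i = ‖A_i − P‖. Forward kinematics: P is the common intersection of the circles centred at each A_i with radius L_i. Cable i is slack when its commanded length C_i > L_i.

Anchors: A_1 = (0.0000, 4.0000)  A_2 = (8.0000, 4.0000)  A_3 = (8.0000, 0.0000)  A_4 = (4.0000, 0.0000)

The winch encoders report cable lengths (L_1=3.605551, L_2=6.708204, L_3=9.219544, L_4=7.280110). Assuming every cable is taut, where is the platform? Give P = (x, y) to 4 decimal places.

circle eqns → linear via eq_j − eq_1; set k_j = A_j·A_j − L_j²
k_1 = 0.0000+16.0000−13.0000 = 3.0000
-16.0000·x + 0.0000·y = k_1−k_2 = -32.0000
-16.0000·x + 8.0000·y = k_1−k_3 = 24.0000
-8.0000·x + 8.0000·y = k_1−k_4 = 40.0000
solve first two rows → x=2.0000, y=7.0000
check cable 4: ‖A_4−P‖² = 53.0000 ≈ L_4² = 53.0000 ✓

(2.0000, 7.0000)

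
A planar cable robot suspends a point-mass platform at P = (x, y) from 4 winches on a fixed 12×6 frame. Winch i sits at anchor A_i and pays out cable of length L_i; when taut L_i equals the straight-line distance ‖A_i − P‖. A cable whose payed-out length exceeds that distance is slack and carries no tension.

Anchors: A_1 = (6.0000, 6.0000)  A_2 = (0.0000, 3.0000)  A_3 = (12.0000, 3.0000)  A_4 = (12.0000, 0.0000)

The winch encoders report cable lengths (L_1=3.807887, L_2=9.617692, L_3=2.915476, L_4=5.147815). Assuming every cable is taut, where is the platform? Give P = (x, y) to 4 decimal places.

(9.5000, 4.5000)

circle eqns → linear via eq_j − eq_1; set k_j = A_j·A_j − L_j²
k_1 = 36.0000+36.0000−14.5000 = 57.5000
12.0000·x + 6.0000·y = k_1−k_2 = 141.0000
-12.0000·x + 6.0000·y = k_1−k_3 = -87.0000
-12.0000·x + 12.0000·y = k_1−k_4 = -60.0000
solve first two rows → x=9.5000, y=4.5000
check cable 4: ‖A_4−P‖² = 26.5000 ≈ L_4² = 26.5000 ✓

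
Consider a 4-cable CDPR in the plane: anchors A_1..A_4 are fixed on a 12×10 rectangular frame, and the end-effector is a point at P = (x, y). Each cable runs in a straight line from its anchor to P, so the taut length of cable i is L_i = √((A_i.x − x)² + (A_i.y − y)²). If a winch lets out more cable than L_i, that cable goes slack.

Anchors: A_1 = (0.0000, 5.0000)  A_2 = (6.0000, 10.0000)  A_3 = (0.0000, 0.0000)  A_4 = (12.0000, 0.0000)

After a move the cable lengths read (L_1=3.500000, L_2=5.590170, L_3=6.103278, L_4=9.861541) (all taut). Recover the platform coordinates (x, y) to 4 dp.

each cable: (A_i−P)·(A_i−P) = L_i²; let k_i = ‖A_i‖²−L_i²
k_1 = 0.0000+25.0000−12.2500 = 12.7500
row 1: -12.0000x − 10.0000y = -92.0000  (k_2=104.7500)
row 2: 0.0000x + 10.0000y = 50.0000  (k_3=-37.2500)
row 3: -24.0000x + 10.0000y = -34.0000  (k_4=46.7500)
Cramer on rows 1–2 → x = 3.5000, y = 5.0000
check cable 4: ‖A_4−P‖² = 97.2500 ≈ L_4² = 97.2500 ✓

(3.5000, 5.0000)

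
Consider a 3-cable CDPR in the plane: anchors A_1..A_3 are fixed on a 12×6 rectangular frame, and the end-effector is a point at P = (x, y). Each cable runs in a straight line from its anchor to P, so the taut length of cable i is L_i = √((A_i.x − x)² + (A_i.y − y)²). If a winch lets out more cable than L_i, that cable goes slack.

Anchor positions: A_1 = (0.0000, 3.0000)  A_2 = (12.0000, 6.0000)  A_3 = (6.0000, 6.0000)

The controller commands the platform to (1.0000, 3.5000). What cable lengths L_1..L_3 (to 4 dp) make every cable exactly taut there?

(1.1180, 11.2805, 5.5902)

L_1: Δ = A_1−P = (-1.0000, -0.5000) → ‖Δ‖ = √1.2500 = 1.1180
L_2: Δ = A_2−P = (11.0000, 2.5000) → ‖Δ‖ = √127.2500 = 11.2805
L_3: Δ = A_3−P = (5.0000, 2.5000) → ‖Δ‖ = √31.2500 = 5.5902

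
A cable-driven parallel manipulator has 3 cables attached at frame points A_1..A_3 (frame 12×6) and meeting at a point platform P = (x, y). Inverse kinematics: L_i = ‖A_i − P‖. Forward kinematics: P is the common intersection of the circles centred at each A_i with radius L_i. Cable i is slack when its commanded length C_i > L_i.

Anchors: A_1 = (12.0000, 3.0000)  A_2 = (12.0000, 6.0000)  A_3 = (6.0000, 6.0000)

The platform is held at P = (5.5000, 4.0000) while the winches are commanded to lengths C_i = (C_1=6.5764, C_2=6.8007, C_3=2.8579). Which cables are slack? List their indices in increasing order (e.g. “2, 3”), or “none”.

i=1: geometric 6.5765 vs commanded 6.5764 ⇒ taut
i=2: geometric 6.8007 vs commanded 6.8007 ⇒ taut
i=3: geometric 2.0616 vs commanded 2.8579 ⇒ slack

3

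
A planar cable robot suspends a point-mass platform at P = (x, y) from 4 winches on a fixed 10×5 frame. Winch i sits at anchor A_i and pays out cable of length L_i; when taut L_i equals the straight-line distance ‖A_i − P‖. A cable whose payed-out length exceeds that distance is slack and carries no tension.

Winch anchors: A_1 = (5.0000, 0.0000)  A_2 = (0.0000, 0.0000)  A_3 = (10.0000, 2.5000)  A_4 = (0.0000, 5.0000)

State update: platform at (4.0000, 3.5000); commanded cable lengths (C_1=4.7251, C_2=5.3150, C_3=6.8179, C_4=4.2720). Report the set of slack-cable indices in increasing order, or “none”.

1, 3

cable 1: √((1.0000)²+(-3.5000)²)=3.6401, C_1=4.7251: slack
cable 2: √((-4.0000)²+(-3.5000)²)=5.3151, C_2=5.3150: taut
cable 3: √((6.0000)²+(-1.0000)²)=6.0828, C_3=6.8179: slack
cable 4: √((-4.0000)²+(1.5000)²)=4.2720, C_4=4.2720: taut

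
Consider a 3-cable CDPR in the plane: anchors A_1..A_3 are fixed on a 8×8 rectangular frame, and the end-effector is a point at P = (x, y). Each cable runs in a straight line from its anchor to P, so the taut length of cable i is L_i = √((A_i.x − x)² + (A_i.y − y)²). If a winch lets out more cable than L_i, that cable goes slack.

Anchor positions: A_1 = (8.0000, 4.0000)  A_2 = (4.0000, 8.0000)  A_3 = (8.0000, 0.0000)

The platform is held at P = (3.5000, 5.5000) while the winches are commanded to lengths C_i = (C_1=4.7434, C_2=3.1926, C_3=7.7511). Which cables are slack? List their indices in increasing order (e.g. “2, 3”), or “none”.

2, 3

cable 1: √((4.5000)²+(-1.5000)²)=4.7434, C_1=4.7434: taut
cable 2: √((0.5000)²+(2.5000)²)=2.5495, C_2=3.1926: slack
cable 3: √((4.5000)²+(-5.5000)²)=7.1063, C_3=7.7511: slack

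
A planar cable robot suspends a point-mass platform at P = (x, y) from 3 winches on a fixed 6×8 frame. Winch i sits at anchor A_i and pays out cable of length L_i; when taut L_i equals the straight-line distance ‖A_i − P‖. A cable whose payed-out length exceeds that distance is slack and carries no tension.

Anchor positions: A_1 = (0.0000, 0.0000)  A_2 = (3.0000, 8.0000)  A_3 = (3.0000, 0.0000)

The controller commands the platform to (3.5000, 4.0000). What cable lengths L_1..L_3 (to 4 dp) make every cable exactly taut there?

cable 1: Δx=-3.5000, Δy=-4.0000; L_1 = √(Δx²+Δy²) = 5.3151
cable 2: Δx=-0.5000, Δy=4.0000; L_2 = √(Δx²+Δy²) = 4.0311
cable 3: Δx=-0.5000, Δy=-4.0000; L_3 = √(Δx²+Δy²) = 4.0311

(5.3151, 4.0311, 4.0311)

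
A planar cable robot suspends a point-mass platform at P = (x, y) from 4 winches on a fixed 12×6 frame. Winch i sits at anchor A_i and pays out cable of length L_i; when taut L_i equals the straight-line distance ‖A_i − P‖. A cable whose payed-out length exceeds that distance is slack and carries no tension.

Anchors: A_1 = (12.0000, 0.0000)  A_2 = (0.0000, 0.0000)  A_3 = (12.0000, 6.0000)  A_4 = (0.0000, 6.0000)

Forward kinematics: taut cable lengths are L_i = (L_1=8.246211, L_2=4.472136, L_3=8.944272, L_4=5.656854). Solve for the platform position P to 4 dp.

(4.0000, 2.0000)

expand ‖A_i−P‖²=L_i² and subtract eq 1 (c_i ≔ ‖A_i‖²−L_i²)
c_1 = 144.0000+0.0000−68.0000 = 76.0000
eq1−eq2 → [24.0000  0.0000]·P = 96.0000
eq1−eq3 → [0.0000  -12.0000]·P = -24.0000
eq1−eq4 → [24.0000  -12.0000]·P = 72.0000
2×2 solve → P = (4.0000, 2.0000)
check cable 4: ‖A_4−P‖² = 32.0000 ≈ L_4² = 32.0000 ✓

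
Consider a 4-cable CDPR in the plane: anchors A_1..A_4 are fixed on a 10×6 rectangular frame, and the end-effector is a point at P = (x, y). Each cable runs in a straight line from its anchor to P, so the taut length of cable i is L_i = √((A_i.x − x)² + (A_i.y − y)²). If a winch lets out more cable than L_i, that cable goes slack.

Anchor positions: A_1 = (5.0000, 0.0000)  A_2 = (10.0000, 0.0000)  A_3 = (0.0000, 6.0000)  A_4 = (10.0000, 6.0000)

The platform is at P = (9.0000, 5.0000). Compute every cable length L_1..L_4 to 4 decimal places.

L_1: Δ = A_1−P = (-4.0000, -5.0000) → ‖Δ‖ = √41.0000 = 6.4031
L_2: Δ = A_2−P = (1.0000, -5.0000) → ‖Δ‖ = √26.0000 = 5.0990
L_3: Δ = A_3−P = (-9.0000, 1.0000) → ‖Δ‖ = √82.0000 = 9.0554
L_4: Δ = A_4−P = (1.0000, 1.0000) → ‖Δ‖ = √2.0000 = 1.4142

(6.4031, 5.0990, 9.0554, 1.4142)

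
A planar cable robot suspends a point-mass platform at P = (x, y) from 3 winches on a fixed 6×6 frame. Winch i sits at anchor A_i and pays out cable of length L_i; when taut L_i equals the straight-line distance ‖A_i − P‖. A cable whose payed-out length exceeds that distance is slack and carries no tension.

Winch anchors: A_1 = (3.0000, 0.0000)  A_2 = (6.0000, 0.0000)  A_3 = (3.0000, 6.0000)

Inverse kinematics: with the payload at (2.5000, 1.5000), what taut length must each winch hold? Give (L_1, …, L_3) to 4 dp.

L_1: Δ = A_1−P = (0.5000, -1.5000) → ‖Δ‖ = √2.5000 = 1.5811
L_2: Δ = A_2−P = (3.5000, -1.5000) → ‖Δ‖ = √14.5000 = 3.8079
L_3: Δ = A_3−P = (0.5000, 4.5000) → ‖Δ‖ = √20.5000 = 4.5277

(1.5811, 3.8079, 4.5277)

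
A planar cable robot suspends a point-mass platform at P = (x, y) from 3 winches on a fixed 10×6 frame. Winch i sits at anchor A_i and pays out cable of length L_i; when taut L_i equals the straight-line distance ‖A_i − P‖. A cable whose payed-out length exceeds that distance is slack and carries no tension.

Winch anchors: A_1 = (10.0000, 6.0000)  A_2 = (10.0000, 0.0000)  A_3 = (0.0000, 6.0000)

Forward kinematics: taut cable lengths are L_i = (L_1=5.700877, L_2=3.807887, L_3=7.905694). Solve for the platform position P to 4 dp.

(6.5000, 1.5000)

circle eqns → linear via eq_j − eq_1; set c_j = A_j·A_j − L_j²
c_1 = 100.0000+36.0000−32.5000 = 103.5000
0.0000·x + 12.0000·y = c_1−c_2 = 18.0000
20.0000·x + 0.0000·y = c_1−c_3 = 130.0000
solve first two rows → x=6.5000, y=1.5000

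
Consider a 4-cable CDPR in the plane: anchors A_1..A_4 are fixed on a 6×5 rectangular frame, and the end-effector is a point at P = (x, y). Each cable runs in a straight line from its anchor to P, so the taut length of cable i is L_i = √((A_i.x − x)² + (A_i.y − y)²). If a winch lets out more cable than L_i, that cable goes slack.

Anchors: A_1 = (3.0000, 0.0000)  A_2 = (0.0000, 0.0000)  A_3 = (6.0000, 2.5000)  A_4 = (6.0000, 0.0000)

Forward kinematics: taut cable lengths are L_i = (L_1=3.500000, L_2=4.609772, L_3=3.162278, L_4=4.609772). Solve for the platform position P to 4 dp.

(3.0000, 3.5000)

each cable: (A_i−P)·(A_i−P) = L_i²; let c_i = ‖A_i‖²−L_i²
c_1 = 9.0000+0.0000−12.2500 = -3.2500
row 1: 6.0000x + 0.0000y = 18.0000  (c_2=-21.2500)
row 2: -6.0000x − 5.0000y = -35.5000  (c_3=32.2500)
row 3: -6.0000x + 0.0000y = -18.0000  (c_4=14.7500)
Cramer on rows 1–2 → x = 3.0000, y = 3.5000
check cable 4: ‖A_4−P‖² = 21.2500 ≈ L_4² = 21.2500 ✓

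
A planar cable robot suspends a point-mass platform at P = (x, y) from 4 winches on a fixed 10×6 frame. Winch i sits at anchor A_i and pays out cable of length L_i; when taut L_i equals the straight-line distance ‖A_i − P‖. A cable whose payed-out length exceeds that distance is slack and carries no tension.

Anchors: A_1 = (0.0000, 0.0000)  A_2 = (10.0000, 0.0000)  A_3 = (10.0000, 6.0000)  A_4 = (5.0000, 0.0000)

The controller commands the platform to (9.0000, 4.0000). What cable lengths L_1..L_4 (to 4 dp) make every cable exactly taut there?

L_1: Δ = A_1−P = (-9.0000, -4.0000) → ‖Δ‖ = √97.0000 = 9.8489
L_2: Δ = A_2−P = (1.0000, -4.0000) → ‖Δ‖ = √17.0000 = 4.1231
L_3: Δ = A_3−P = (1.0000, 2.0000) → ‖Δ‖ = √5.0000 = 2.2361
L_4: Δ = A_4−P = (-4.0000, -4.0000) → ‖Δ‖ = √32.0000 = 5.6569

(9.8489, 4.1231, 2.2361, 5.6569)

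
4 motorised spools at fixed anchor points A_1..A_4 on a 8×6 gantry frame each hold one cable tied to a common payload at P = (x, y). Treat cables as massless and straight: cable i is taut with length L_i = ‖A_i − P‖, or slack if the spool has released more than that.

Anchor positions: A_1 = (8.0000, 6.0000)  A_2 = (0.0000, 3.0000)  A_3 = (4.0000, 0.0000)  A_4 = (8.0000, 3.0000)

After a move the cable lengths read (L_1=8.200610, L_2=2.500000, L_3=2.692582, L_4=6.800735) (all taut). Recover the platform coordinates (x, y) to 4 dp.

(1.5000, 1.0000)

circle eqns → linear via eq_j − eq_1; set k_j = A_j·A_j − L_j²
k_1 = 64.0000+36.0000−67.2500 = 32.7500
16.0000·x + 6.0000·y = k_1−k_2 = 30.0000
8.0000·x + 12.0000·y = k_1−k_3 = 24.0000
0.0000·x + 6.0000·y = k_1−k_4 = 6.0000
solve first two rows → x=1.5000, y=1.0000
check cable 4: ‖A_4−P‖² = 46.2500 ≈ L_4² = 46.2500 ✓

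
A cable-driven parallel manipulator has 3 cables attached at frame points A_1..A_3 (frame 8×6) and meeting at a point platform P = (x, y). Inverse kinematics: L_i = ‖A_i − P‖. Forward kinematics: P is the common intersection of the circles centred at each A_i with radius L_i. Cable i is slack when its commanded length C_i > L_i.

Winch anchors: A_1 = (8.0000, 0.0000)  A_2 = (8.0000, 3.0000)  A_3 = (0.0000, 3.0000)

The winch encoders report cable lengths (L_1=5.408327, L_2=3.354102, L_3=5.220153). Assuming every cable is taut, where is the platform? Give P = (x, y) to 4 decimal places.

(5.0000, 4.5000)

each cable: (A_i−P)·(A_i−P) = L_i²; let k_i = ‖A_i‖²−L_i²
k_1 = 64.0000+0.0000−29.2500 = 34.7500
row 1: 0.0000x − 6.0000y = -27.0000  (k_2=61.7500)
row 2: 16.0000x − 6.0000y = 53.0000  (k_3=-18.2500)
Cramer on rows 1–2 → x = 5.0000, y = 4.5000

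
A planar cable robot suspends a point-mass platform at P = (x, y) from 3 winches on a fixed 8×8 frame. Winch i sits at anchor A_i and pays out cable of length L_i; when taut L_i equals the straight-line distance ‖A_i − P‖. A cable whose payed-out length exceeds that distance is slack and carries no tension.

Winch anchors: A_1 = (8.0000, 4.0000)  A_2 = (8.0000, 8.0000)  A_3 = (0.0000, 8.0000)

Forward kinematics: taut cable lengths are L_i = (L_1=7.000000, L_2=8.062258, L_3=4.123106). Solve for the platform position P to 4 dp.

(1.0000, 4.0000)

expand ‖A_i−P‖²=L_i² and subtract eq 1 (c_i ≔ ‖A_i‖²−L_i²)
c_1 = 64.0000+16.0000−49.0000 = 31.0000
eq1−eq2 → [0.0000  -8.0000]·P = -32.0000
eq1−eq3 → [16.0000  -8.0000]·P = -16.0000
2×2 solve → P = (1.0000, 4.0000)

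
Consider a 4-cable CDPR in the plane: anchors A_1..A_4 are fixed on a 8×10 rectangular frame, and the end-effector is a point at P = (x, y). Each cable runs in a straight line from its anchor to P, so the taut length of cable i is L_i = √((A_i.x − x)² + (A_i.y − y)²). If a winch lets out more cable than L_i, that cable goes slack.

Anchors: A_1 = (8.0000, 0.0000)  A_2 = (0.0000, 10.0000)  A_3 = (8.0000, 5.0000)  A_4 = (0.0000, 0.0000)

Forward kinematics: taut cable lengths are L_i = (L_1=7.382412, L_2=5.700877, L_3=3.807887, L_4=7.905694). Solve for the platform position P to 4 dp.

circle eqns → linear via eq_j − eq_1; set q_j = A_j·A_j − L_j²
q_1 = 64.0000+0.0000−54.5000 = 9.5000
16.0000·x − 20.0000·y = q_1−q_2 = -58.0000
0.0000·x − 10.0000·y = q_1−q_3 = -65.0000
16.0000·x + 0.0000·y = q_1−q_4 = 72.0000
solve first two rows → x=4.5000, y=6.5000
check cable 4: ‖A_4−P‖² = 62.5000 ≈ L_4² = 62.5000 ✓

(4.5000, 6.5000)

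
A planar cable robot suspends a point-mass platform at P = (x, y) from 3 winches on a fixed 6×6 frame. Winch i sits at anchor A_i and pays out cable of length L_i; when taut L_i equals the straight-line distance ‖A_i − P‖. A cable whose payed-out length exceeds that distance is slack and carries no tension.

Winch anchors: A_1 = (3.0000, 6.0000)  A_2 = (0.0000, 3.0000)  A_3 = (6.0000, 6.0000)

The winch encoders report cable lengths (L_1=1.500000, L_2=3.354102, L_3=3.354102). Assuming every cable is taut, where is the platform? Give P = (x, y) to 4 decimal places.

expand ‖A_i−P‖²=L_i² and subtract eq 1 (c_i ≔ ‖A_i‖²−L_i²)
c_1 = 9.0000+36.0000−2.2500 = 42.7500
eq1−eq2 → [6.0000  6.0000]·P = 45.0000
eq1−eq3 → [-6.0000  0.0000]·P = -18.0000
2×2 solve → P = (3.0000, 4.5000)

(3.0000, 4.5000)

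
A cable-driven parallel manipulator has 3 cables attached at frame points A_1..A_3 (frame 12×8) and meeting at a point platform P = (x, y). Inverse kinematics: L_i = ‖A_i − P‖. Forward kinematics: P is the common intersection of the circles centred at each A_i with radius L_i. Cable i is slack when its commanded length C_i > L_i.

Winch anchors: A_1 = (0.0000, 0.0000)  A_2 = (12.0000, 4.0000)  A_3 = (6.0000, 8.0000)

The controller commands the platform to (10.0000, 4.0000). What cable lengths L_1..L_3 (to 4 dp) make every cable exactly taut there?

(10.7703, 2.0000, 5.6569)

L_1 = √((0.0000−10.0000)² + (0.0000−4.0000)²) = 10.7703
L_2 = √((12.0000−10.0000)² + (4.0000−4.0000)²) = 2.0000
L_3 = √((6.0000−10.0000)² + (8.0000−4.0000)²) = 5.6569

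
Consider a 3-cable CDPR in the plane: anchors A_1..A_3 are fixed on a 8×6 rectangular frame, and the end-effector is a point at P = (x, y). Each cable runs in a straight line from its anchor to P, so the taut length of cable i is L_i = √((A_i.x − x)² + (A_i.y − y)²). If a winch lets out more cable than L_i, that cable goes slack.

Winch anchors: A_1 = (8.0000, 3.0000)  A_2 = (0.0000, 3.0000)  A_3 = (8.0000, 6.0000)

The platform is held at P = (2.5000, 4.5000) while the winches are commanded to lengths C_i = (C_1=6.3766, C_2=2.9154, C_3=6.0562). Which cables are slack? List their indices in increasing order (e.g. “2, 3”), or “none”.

1, 3

cable 1: √((5.5000)²+(-1.5000)²)=5.7009, C_1=6.3766: slack
cable 2: √((-2.5000)²+(-1.5000)²)=2.9155, C_2=2.9154: taut
cable 3: √((5.5000)²+(1.5000)²)=5.7009, C_3=6.0562: slack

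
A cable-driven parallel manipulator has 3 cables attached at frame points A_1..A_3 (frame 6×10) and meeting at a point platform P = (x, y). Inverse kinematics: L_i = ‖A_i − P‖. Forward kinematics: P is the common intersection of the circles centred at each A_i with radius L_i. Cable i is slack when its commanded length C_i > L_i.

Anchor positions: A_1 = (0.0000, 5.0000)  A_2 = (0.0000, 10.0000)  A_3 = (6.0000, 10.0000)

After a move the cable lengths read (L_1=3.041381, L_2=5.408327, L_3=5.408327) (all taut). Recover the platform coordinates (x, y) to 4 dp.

each cable: (A_i−P)·(A_i−P) = L_i²; let c_i = ‖A_i‖²−L_i²
c_1 = 0.0000+25.0000−9.2500 = 15.7500
row 1: 0.0000x − 10.0000y = -55.0000  (c_2=70.7500)
row 2: -12.0000x − 10.0000y = -91.0000  (c_3=106.7500)
Cramer on rows 1–2 → x = 3.0000, y = 5.5000

(3.0000, 5.5000)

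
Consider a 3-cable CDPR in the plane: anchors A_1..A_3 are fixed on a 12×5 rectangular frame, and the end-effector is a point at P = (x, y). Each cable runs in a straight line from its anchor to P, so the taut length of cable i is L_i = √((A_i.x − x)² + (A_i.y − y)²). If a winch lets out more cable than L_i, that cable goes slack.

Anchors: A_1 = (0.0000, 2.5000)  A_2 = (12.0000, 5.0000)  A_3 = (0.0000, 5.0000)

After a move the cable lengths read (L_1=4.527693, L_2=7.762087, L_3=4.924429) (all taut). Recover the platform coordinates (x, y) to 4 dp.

expand ‖A_i−P‖²=L_i² and subtract eq 1 (c_i ≔ ‖A_i‖²−L_i²)
c_1 = 0.0000+6.2500−20.5000 = -14.2500
eq1−eq2 → [-24.0000  -5.0000]·P = -123.0000
eq1−eq3 → [0.0000  -5.0000]·P = -15.0000
2×2 solve → P = (4.5000, 3.0000)

(4.5000, 3.0000)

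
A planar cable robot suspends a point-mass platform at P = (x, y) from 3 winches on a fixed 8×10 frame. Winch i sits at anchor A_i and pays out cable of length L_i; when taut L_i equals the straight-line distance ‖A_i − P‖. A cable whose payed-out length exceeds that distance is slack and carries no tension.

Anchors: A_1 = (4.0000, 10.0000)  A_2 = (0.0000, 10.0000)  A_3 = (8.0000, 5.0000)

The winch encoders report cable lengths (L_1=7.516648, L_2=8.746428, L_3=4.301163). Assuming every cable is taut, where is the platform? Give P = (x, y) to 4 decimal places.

(4.5000, 2.5000)

circle eqns → linear via eq_j − eq_1; set k_j = A_j·A_j − L_j²
k_1 = 16.0000+100.0000−56.5000 = 59.5000
8.0000·x + 0.0000·y = k_1−k_2 = 36.0000
-8.0000·x + 10.0000·y = k_1−k_3 = -11.0000
solve first two rows → x=4.5000, y=2.5000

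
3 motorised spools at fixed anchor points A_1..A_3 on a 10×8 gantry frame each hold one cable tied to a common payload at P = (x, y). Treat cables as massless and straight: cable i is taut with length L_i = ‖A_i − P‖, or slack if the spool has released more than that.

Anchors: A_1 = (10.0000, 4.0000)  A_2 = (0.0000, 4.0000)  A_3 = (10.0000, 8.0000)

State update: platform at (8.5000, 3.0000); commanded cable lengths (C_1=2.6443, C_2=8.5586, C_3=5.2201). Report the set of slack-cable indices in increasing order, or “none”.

i=1: geometric 1.8028 vs commanded 2.6443 ⇒ slack
i=2: geometric 8.5586 vs commanded 8.5586 ⇒ taut
i=3: geometric 5.2202 vs commanded 5.2201 ⇒ taut

1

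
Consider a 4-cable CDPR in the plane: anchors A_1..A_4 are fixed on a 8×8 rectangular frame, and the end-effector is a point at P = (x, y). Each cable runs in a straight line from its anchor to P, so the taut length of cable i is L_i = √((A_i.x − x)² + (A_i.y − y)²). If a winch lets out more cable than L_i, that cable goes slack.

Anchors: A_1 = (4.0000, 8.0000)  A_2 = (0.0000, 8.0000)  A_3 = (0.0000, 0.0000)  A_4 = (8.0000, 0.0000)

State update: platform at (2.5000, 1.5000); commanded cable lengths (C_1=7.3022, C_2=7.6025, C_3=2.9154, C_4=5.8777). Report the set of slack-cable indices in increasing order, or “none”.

cable 1: L_1 = ‖A_1−P‖ = 6.6708;  C_1 = 7.3022 → slack
cable 2: L_2 = ‖A_2−P‖ = 6.9642;  C_2 = 7.6025 → slack
cable 3: L_3 = ‖A_3−P‖ = 2.9155;  C_3 = 2.9154 → taut
cable 4: L_4 = ‖A_4−P‖ = 5.7009;  C_4 = 5.8777 → slack

1, 2, 4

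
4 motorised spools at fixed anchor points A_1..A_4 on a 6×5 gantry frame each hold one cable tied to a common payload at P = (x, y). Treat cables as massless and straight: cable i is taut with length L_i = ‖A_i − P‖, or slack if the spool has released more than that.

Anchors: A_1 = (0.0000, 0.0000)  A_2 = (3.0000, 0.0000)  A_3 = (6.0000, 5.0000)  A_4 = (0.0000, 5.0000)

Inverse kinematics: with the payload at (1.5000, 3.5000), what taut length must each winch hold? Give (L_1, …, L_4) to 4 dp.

L_1 = √((0.0000−1.5000)² + (0.0000−3.5000)²) = 3.8079
L_2 = √((3.0000−1.5000)² + (0.0000−3.5000)²) = 3.8079
L_3 = √((6.0000−1.5000)² + (5.0000−3.5000)²) = 4.7434
L_4 = √((0.0000−1.5000)² + (5.0000−3.5000)²) = 2.1213

(3.8079, 3.8079, 4.7434, 2.1213)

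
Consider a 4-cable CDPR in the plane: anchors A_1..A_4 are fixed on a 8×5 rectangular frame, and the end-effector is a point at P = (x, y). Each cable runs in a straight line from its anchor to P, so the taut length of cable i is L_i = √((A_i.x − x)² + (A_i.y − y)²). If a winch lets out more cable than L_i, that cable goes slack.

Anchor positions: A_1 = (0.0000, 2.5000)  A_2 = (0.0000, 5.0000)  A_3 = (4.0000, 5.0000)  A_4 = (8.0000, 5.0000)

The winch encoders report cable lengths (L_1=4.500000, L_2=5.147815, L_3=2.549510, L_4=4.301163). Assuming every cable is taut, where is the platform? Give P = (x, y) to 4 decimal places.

each cable: (A_i−P)·(A_i−P) = L_i²; let k_i = ‖A_i‖²−L_i²
k_1 = 0.0000+6.2500−20.2500 = -14.0000
row 1: 0.0000x − 5.0000y = -12.5000  (k_2=-1.5000)
row 2: -8.0000x − 5.0000y = -48.5000  (k_3=34.5000)
row 3: -16.0000x − 5.0000y = -84.5000  (k_4=70.5000)
Cramer on rows 1–2 → x = 4.5000, y = 2.5000
check cable 4: ‖A_4−P‖² = 18.5000 ≈ L_4² = 18.5000 ✓

(4.5000, 2.5000)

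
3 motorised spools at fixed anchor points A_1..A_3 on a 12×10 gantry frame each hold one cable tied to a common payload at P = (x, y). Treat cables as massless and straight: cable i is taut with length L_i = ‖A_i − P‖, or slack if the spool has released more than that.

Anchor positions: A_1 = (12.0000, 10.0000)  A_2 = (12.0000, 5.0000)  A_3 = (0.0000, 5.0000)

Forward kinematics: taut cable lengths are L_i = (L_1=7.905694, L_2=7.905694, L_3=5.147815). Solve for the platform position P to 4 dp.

circle eqns → linear via eq_j − eq_1; set q_j = A_j·A_j − L_j²
q_1 = 144.0000+100.0000−62.5000 = 181.5000
0.0000·x + 10.0000·y = q_1−q_2 = 75.0000
24.0000·x + 10.0000·y = q_1−q_3 = 183.0000
solve first two rows → x=4.5000, y=7.5000

(4.5000, 7.5000)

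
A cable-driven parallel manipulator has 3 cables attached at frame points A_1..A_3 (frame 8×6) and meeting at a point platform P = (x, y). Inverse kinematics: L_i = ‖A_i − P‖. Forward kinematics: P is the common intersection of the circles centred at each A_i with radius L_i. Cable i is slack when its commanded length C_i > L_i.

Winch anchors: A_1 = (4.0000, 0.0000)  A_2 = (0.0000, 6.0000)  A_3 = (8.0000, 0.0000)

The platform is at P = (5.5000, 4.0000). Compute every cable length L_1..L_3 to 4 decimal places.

(4.2720, 5.8523, 4.7170)

L_1: Δ = A_1−P = (-1.5000, -4.0000) → ‖Δ‖ = √18.2500 = 4.2720
L_2: Δ = A_2−P = (-5.5000, 2.0000) → ‖Δ‖ = √34.2500 = 5.8523
L_3: Δ = A_3−P = (2.5000, -4.0000) → ‖Δ‖ = √22.2500 = 4.7170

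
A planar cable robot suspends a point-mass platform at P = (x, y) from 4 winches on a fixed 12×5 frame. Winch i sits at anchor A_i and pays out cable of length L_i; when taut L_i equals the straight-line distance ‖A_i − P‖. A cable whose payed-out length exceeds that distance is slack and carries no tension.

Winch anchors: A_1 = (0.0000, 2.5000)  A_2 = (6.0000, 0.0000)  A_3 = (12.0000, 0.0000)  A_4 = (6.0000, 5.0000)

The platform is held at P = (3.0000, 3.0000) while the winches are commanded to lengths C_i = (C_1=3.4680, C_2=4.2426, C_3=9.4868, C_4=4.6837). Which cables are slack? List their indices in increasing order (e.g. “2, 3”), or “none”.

1, 4

cable 1: √((-3.0000)²+(-0.5000)²)=3.0414, C_1=3.4680: slack
cable 2: √((3.0000)²+(-3.0000)²)=4.2426, C_2=4.2426: taut
cable 3: √((9.0000)²+(-3.0000)²)=9.4868, C_3=9.4868: taut
cable 4: √((3.0000)²+(2.0000)²)=3.6056, C_4=4.6837: slack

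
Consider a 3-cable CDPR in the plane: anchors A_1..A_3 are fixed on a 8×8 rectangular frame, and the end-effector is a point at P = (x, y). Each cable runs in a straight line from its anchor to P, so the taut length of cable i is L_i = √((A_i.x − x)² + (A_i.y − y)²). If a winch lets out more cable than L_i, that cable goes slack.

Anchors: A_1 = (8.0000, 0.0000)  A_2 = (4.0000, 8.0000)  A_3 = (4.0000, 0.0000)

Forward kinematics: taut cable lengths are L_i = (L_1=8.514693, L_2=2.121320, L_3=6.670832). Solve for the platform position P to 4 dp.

each cable: (A_i−P)·(A_i−P) = L_i²; let c_i = ‖A_i‖²−L_i²
c_1 = 64.0000+0.0000−72.5000 = -8.5000
row 1: 8.0000x − 16.0000y = -84.0000  (c_2=75.5000)
row 2: 8.0000x + 0.0000y = 20.0000  (c_3=-28.5000)
Cramer on rows 1–2 → x = 2.5000, y = 6.5000

(2.5000, 6.5000)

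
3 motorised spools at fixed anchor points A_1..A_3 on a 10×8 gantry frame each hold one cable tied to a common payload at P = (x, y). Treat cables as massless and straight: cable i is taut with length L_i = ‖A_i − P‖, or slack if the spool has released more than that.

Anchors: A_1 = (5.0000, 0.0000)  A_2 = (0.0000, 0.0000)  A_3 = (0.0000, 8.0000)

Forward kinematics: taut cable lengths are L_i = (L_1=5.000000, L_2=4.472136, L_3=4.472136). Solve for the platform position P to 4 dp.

(2.0000, 4.0000)

each cable: (A_i−P)·(A_i−P) = L_i²; let c_i = ‖A_i‖²−L_i²
c_1 = 25.0000+0.0000−25.0000 = 0.0000
row 1: 10.0000x + 0.0000y = 20.0000  (c_2=-20.0000)
row 2: 10.0000x − 16.0000y = -44.0000  (c_3=44.0000)
Cramer on rows 1–2 → x = 2.0000, y = 4.0000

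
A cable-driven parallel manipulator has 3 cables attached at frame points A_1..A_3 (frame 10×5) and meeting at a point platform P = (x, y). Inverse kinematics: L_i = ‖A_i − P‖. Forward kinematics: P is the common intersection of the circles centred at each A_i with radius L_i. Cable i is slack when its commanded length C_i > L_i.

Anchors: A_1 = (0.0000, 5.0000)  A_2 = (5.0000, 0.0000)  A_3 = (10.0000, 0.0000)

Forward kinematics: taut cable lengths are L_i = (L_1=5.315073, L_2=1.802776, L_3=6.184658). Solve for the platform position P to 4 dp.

expand ‖A_i−P‖²=L_i² and subtract eq 1 (k_i ≔ ‖A_i‖²−L_i²)
k_1 = 0.0000+25.0000−28.2500 = -3.2500
eq1−eq2 → [-10.0000  10.0000]·P = -25.0000
eq1−eq3 → [-20.0000  10.0000]·P = -65.0000
2×2 solve → P = (4.0000, 1.5000)

(4.0000, 1.5000)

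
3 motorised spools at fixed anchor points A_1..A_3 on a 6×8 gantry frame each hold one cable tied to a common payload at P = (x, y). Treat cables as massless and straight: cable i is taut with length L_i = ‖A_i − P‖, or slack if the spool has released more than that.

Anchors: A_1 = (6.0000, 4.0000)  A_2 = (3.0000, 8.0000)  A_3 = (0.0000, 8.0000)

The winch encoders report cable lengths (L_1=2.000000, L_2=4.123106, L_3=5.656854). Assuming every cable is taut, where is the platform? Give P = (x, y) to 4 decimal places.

expand ‖A_i−P‖²=L_i² and subtract eq 1 (c_i ≔ ‖A_i‖²−L_i²)
c_1 = 36.0000+16.0000−4.0000 = 48.0000
eq1−eq2 → [6.0000  -8.0000]·P = -8.0000
eq1−eq3 → [12.0000  -8.0000]·P = 16.0000
2×2 solve → P = (4.0000, 4.0000)

(4.0000, 4.0000)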